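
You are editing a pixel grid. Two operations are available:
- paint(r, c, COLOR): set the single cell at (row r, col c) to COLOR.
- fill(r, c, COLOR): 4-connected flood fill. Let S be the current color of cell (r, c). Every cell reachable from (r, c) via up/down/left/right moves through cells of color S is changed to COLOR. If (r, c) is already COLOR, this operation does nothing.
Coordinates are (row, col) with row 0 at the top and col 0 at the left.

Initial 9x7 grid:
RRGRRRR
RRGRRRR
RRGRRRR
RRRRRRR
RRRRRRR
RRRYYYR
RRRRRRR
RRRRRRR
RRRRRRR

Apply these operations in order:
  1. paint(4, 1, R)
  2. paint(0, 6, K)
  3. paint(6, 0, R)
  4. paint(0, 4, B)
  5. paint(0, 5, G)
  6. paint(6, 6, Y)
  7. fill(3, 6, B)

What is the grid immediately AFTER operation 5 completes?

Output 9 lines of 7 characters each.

Answer: RRGRBGK
RRGRRRR
RRGRRRR
RRRRRRR
RRRRRRR
RRRYYYR
RRRRRRR
RRRRRRR
RRRRRRR

Derivation:
After op 1 paint(4,1,R):
RRGRRRR
RRGRRRR
RRGRRRR
RRRRRRR
RRRRRRR
RRRYYYR
RRRRRRR
RRRRRRR
RRRRRRR
After op 2 paint(0,6,K):
RRGRRRK
RRGRRRR
RRGRRRR
RRRRRRR
RRRRRRR
RRRYYYR
RRRRRRR
RRRRRRR
RRRRRRR
After op 3 paint(6,0,R):
RRGRRRK
RRGRRRR
RRGRRRR
RRRRRRR
RRRRRRR
RRRYYYR
RRRRRRR
RRRRRRR
RRRRRRR
After op 4 paint(0,4,B):
RRGRBRK
RRGRRRR
RRGRRRR
RRRRRRR
RRRRRRR
RRRYYYR
RRRRRRR
RRRRRRR
RRRRRRR
After op 5 paint(0,5,G):
RRGRBGK
RRGRRRR
RRGRRRR
RRRRRRR
RRRRRRR
RRRYYYR
RRRRRRR
RRRRRRR
RRRRRRR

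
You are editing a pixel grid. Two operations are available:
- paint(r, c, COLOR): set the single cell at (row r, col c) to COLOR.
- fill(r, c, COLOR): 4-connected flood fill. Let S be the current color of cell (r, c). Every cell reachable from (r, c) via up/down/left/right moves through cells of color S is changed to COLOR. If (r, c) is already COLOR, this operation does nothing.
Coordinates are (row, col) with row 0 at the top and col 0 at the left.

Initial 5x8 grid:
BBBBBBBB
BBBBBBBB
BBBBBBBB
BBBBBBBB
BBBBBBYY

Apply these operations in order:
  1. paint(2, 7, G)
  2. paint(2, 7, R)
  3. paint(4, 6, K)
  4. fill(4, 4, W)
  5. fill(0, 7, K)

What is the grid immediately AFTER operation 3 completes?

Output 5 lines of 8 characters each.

After op 1 paint(2,7,G):
BBBBBBBB
BBBBBBBB
BBBBBBBG
BBBBBBBB
BBBBBBYY
After op 2 paint(2,7,R):
BBBBBBBB
BBBBBBBB
BBBBBBBR
BBBBBBBB
BBBBBBYY
After op 3 paint(4,6,K):
BBBBBBBB
BBBBBBBB
BBBBBBBR
BBBBBBBB
BBBBBBKY

Answer: BBBBBBBB
BBBBBBBB
BBBBBBBR
BBBBBBBB
BBBBBBKY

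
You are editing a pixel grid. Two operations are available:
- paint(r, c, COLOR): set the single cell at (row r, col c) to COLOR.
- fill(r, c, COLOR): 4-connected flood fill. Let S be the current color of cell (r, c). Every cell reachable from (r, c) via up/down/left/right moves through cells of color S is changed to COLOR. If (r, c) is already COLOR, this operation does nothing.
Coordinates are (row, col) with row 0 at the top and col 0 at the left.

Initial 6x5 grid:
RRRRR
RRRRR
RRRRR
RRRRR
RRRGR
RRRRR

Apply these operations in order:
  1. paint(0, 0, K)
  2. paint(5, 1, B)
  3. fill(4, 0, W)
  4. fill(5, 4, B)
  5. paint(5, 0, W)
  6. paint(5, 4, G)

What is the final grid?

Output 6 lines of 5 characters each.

Answer: KBBBB
BBBBB
BBBBB
BBBBB
BBBGB
WBBBG

Derivation:
After op 1 paint(0,0,K):
KRRRR
RRRRR
RRRRR
RRRRR
RRRGR
RRRRR
After op 2 paint(5,1,B):
KRRRR
RRRRR
RRRRR
RRRRR
RRRGR
RBRRR
After op 3 fill(4,0,W) [27 cells changed]:
KWWWW
WWWWW
WWWWW
WWWWW
WWWGW
WBWWW
After op 4 fill(5,4,B) [27 cells changed]:
KBBBB
BBBBB
BBBBB
BBBBB
BBBGB
BBBBB
After op 5 paint(5,0,W):
KBBBB
BBBBB
BBBBB
BBBBB
BBBGB
WBBBB
After op 6 paint(5,4,G):
KBBBB
BBBBB
BBBBB
BBBBB
BBBGB
WBBBG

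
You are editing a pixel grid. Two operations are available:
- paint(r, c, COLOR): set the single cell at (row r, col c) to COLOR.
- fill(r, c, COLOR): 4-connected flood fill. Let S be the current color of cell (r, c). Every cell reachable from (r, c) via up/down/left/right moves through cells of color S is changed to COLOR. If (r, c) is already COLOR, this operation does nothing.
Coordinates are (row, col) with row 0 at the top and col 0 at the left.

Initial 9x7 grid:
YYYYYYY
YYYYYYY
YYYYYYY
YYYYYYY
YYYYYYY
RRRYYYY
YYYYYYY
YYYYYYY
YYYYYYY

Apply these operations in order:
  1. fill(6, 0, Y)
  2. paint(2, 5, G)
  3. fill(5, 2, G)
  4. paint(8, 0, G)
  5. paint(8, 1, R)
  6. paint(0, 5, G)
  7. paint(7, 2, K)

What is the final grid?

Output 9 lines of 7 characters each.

After op 1 fill(6,0,Y) [0 cells changed]:
YYYYYYY
YYYYYYY
YYYYYYY
YYYYYYY
YYYYYYY
RRRYYYY
YYYYYYY
YYYYYYY
YYYYYYY
After op 2 paint(2,5,G):
YYYYYYY
YYYYYYY
YYYYYGY
YYYYYYY
YYYYYYY
RRRYYYY
YYYYYYY
YYYYYYY
YYYYYYY
After op 3 fill(5,2,G) [3 cells changed]:
YYYYYYY
YYYYYYY
YYYYYGY
YYYYYYY
YYYYYYY
GGGYYYY
YYYYYYY
YYYYYYY
YYYYYYY
After op 4 paint(8,0,G):
YYYYYYY
YYYYYYY
YYYYYGY
YYYYYYY
YYYYYYY
GGGYYYY
YYYYYYY
YYYYYYY
GYYYYYY
After op 5 paint(8,1,R):
YYYYYYY
YYYYYYY
YYYYYGY
YYYYYYY
YYYYYYY
GGGYYYY
YYYYYYY
YYYYYYY
GRYYYYY
After op 6 paint(0,5,G):
YYYYYGY
YYYYYYY
YYYYYGY
YYYYYYY
YYYYYYY
GGGYYYY
YYYYYYY
YYYYYYY
GRYYYYY
After op 7 paint(7,2,K):
YYYYYGY
YYYYYYY
YYYYYGY
YYYYYYY
YYYYYYY
GGGYYYY
YYYYYYY
YYKYYYY
GRYYYYY

Answer: YYYYYGY
YYYYYYY
YYYYYGY
YYYYYYY
YYYYYYY
GGGYYYY
YYYYYYY
YYKYYYY
GRYYYYY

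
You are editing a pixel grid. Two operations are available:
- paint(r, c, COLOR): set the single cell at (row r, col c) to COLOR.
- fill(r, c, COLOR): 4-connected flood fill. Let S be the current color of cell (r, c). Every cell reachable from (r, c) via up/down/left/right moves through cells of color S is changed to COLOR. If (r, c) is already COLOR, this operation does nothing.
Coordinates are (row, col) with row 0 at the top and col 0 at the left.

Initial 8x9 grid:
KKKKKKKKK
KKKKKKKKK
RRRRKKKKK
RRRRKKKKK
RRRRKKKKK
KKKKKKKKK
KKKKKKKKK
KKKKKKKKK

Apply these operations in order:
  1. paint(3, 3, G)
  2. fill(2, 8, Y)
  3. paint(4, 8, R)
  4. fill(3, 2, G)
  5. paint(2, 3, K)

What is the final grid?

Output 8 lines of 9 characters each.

Answer: YYYYYYYYY
YYYYYYYYY
GGGKYYYYY
GGGGYYYYY
GGGGYYYYR
YYYYYYYYY
YYYYYYYYY
YYYYYYYYY

Derivation:
After op 1 paint(3,3,G):
KKKKKKKKK
KKKKKKKKK
RRRRKKKKK
RRRGKKKKK
RRRRKKKKK
KKKKKKKKK
KKKKKKKKK
KKKKKKKKK
After op 2 fill(2,8,Y) [60 cells changed]:
YYYYYYYYY
YYYYYYYYY
RRRRYYYYY
RRRGYYYYY
RRRRYYYYY
YYYYYYYYY
YYYYYYYYY
YYYYYYYYY
After op 3 paint(4,8,R):
YYYYYYYYY
YYYYYYYYY
RRRRYYYYY
RRRGYYYYY
RRRRYYYYR
YYYYYYYYY
YYYYYYYYY
YYYYYYYYY
After op 4 fill(3,2,G) [11 cells changed]:
YYYYYYYYY
YYYYYYYYY
GGGGYYYYY
GGGGYYYYY
GGGGYYYYR
YYYYYYYYY
YYYYYYYYY
YYYYYYYYY
After op 5 paint(2,3,K):
YYYYYYYYY
YYYYYYYYY
GGGKYYYYY
GGGGYYYYY
GGGGYYYYR
YYYYYYYYY
YYYYYYYYY
YYYYYYYYY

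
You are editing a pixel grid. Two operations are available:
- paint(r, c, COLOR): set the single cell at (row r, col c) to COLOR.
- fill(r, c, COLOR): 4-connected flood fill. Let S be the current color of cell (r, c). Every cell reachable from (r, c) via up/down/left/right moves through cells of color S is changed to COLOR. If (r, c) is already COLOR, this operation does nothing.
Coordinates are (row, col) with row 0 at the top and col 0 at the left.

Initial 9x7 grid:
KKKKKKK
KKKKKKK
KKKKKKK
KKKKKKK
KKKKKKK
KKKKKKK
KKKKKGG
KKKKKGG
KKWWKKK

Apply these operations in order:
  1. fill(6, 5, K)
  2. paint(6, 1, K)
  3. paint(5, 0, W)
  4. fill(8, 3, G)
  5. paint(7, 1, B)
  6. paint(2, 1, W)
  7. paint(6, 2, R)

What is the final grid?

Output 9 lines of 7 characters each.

Answer: KKKKKKK
KKKKKKK
KWKKKKK
KKKKKKK
KKKKKKK
WKKKKKK
KKRKKKK
KBKKKKK
KKGGKKK

Derivation:
After op 1 fill(6,5,K) [4 cells changed]:
KKKKKKK
KKKKKKK
KKKKKKK
KKKKKKK
KKKKKKK
KKKKKKK
KKKKKKK
KKKKKKK
KKWWKKK
After op 2 paint(6,1,K):
KKKKKKK
KKKKKKK
KKKKKKK
KKKKKKK
KKKKKKK
KKKKKKK
KKKKKKK
KKKKKKK
KKWWKKK
After op 3 paint(5,0,W):
KKKKKKK
KKKKKKK
KKKKKKK
KKKKKKK
KKKKKKK
WKKKKKK
KKKKKKK
KKKKKKK
KKWWKKK
After op 4 fill(8,3,G) [2 cells changed]:
KKKKKKK
KKKKKKK
KKKKKKK
KKKKKKK
KKKKKKK
WKKKKKK
KKKKKKK
KKKKKKK
KKGGKKK
After op 5 paint(7,1,B):
KKKKKKK
KKKKKKK
KKKKKKK
KKKKKKK
KKKKKKK
WKKKKKK
KKKKKKK
KBKKKKK
KKGGKKK
After op 6 paint(2,1,W):
KKKKKKK
KKKKKKK
KWKKKKK
KKKKKKK
KKKKKKK
WKKKKKK
KKKKKKK
KBKKKKK
KKGGKKK
After op 7 paint(6,2,R):
KKKKKKK
KKKKKKK
KWKKKKK
KKKKKKK
KKKKKKK
WKKKKKK
KKRKKKK
KBKKKKK
KKGGKKK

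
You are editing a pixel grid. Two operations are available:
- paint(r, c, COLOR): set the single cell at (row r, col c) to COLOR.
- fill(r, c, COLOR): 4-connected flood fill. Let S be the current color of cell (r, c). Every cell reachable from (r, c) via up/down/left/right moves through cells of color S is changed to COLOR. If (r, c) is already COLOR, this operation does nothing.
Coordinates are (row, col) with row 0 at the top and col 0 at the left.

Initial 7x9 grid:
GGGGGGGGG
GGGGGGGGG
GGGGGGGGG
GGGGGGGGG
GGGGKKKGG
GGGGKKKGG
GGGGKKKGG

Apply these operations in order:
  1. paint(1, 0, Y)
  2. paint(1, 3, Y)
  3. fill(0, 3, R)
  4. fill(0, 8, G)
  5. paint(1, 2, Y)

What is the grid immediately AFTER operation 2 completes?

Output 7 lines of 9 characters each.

After op 1 paint(1,0,Y):
GGGGGGGGG
YGGGGGGGG
GGGGGGGGG
GGGGGGGGG
GGGGKKKGG
GGGGKKKGG
GGGGKKKGG
After op 2 paint(1,3,Y):
GGGGGGGGG
YGGYGGGGG
GGGGGGGGG
GGGGGGGGG
GGGGKKKGG
GGGGKKKGG
GGGGKKKGG

Answer: GGGGGGGGG
YGGYGGGGG
GGGGGGGGG
GGGGGGGGG
GGGGKKKGG
GGGGKKKGG
GGGGKKKGG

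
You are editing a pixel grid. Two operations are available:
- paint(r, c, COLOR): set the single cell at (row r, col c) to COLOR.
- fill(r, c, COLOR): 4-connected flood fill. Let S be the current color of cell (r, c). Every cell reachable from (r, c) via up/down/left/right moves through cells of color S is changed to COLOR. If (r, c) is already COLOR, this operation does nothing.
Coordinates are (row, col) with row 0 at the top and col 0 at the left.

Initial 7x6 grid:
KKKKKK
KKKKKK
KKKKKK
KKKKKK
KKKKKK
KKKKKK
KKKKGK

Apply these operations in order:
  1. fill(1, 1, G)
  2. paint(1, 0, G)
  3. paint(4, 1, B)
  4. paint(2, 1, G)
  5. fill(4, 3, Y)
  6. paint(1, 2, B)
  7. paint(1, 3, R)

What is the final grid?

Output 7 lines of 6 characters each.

After op 1 fill(1,1,G) [41 cells changed]:
GGGGGG
GGGGGG
GGGGGG
GGGGGG
GGGGGG
GGGGGG
GGGGGG
After op 2 paint(1,0,G):
GGGGGG
GGGGGG
GGGGGG
GGGGGG
GGGGGG
GGGGGG
GGGGGG
After op 3 paint(4,1,B):
GGGGGG
GGGGGG
GGGGGG
GGGGGG
GBGGGG
GGGGGG
GGGGGG
After op 4 paint(2,1,G):
GGGGGG
GGGGGG
GGGGGG
GGGGGG
GBGGGG
GGGGGG
GGGGGG
After op 5 fill(4,3,Y) [41 cells changed]:
YYYYYY
YYYYYY
YYYYYY
YYYYYY
YBYYYY
YYYYYY
YYYYYY
After op 6 paint(1,2,B):
YYYYYY
YYBYYY
YYYYYY
YYYYYY
YBYYYY
YYYYYY
YYYYYY
After op 7 paint(1,3,R):
YYYYYY
YYBRYY
YYYYYY
YYYYYY
YBYYYY
YYYYYY
YYYYYY

Answer: YYYYYY
YYBRYY
YYYYYY
YYYYYY
YBYYYY
YYYYYY
YYYYYY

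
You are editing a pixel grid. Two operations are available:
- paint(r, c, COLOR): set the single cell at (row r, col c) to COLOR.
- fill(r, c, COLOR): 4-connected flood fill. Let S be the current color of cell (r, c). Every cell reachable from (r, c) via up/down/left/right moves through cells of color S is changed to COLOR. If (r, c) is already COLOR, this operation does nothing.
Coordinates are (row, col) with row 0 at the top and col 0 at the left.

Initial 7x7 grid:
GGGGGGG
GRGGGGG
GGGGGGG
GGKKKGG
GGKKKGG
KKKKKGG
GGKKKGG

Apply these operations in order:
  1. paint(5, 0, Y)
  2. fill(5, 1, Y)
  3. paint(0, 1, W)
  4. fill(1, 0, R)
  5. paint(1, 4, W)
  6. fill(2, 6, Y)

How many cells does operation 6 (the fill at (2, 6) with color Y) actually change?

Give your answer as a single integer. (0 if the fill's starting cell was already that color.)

Answer: 31

Derivation:
After op 1 paint(5,0,Y):
GGGGGGG
GRGGGGG
GGGGGGG
GGKKKGG
GGKKKGG
YKKKKGG
GGKKKGG
After op 2 fill(5,1,Y) [13 cells changed]:
GGGGGGG
GRGGGGG
GGGGGGG
GGYYYGG
GGYYYGG
YYYYYGG
GGYYYGG
After op 3 paint(0,1,W):
GWGGGGG
GRGGGGG
GGGGGGG
GGYYYGG
GGYYYGG
YYYYYGG
GGYYYGG
After op 4 fill(1,0,R) [31 cells changed]:
RWRRRRR
RRRRRRR
RRRRRRR
RRYYYRR
RRYYYRR
YYYYYRR
GGYYYRR
After op 5 paint(1,4,W):
RWRRRRR
RRRRWRR
RRRRRRR
RRYYYRR
RRYYYRR
YYYYYRR
GGYYYRR
After op 6 fill(2,6,Y) [31 cells changed]:
YWYYYYY
YYYYWYY
YYYYYYY
YYYYYYY
YYYYYYY
YYYYYYY
GGYYYYY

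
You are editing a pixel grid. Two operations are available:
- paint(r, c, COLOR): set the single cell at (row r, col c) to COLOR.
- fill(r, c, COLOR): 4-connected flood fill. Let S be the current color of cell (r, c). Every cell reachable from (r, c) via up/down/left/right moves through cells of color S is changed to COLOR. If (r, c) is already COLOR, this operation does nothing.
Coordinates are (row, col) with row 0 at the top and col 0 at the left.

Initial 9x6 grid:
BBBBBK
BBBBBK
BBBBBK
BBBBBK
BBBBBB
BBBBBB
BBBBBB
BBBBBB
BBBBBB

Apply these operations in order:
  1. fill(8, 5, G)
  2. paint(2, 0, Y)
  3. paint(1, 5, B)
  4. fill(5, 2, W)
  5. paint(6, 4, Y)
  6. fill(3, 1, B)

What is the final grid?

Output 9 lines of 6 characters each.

Answer: BBBBBK
BBBBBB
YBBBBK
BBBBBK
BBBBBB
BBBBBB
BBBBYB
BBBBBB
BBBBBB

Derivation:
After op 1 fill(8,5,G) [50 cells changed]:
GGGGGK
GGGGGK
GGGGGK
GGGGGK
GGGGGG
GGGGGG
GGGGGG
GGGGGG
GGGGGG
After op 2 paint(2,0,Y):
GGGGGK
GGGGGK
YGGGGK
GGGGGK
GGGGGG
GGGGGG
GGGGGG
GGGGGG
GGGGGG
After op 3 paint(1,5,B):
GGGGGK
GGGGGB
YGGGGK
GGGGGK
GGGGGG
GGGGGG
GGGGGG
GGGGGG
GGGGGG
After op 4 fill(5,2,W) [49 cells changed]:
WWWWWK
WWWWWB
YWWWWK
WWWWWK
WWWWWW
WWWWWW
WWWWWW
WWWWWW
WWWWWW
After op 5 paint(6,4,Y):
WWWWWK
WWWWWB
YWWWWK
WWWWWK
WWWWWW
WWWWWW
WWWWYW
WWWWWW
WWWWWW
After op 6 fill(3,1,B) [48 cells changed]:
BBBBBK
BBBBBB
YBBBBK
BBBBBK
BBBBBB
BBBBBB
BBBBYB
BBBBBB
BBBBBB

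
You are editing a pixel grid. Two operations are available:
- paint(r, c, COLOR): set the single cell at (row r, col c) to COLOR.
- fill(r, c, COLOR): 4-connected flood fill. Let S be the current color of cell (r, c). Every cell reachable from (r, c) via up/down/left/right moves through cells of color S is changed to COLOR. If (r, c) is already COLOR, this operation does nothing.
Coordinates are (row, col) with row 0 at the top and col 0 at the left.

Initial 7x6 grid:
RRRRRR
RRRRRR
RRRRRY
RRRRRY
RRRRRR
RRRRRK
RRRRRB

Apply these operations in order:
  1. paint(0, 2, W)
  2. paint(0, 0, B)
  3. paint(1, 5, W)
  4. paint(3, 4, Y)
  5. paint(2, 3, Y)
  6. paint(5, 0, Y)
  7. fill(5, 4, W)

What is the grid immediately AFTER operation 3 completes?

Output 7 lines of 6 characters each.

Answer: BRWRRR
RRRRRW
RRRRRY
RRRRRY
RRRRRR
RRRRRK
RRRRRB

Derivation:
After op 1 paint(0,2,W):
RRWRRR
RRRRRR
RRRRRY
RRRRRY
RRRRRR
RRRRRK
RRRRRB
After op 2 paint(0,0,B):
BRWRRR
RRRRRR
RRRRRY
RRRRRY
RRRRRR
RRRRRK
RRRRRB
After op 3 paint(1,5,W):
BRWRRR
RRRRRW
RRRRRY
RRRRRY
RRRRRR
RRRRRK
RRRRRB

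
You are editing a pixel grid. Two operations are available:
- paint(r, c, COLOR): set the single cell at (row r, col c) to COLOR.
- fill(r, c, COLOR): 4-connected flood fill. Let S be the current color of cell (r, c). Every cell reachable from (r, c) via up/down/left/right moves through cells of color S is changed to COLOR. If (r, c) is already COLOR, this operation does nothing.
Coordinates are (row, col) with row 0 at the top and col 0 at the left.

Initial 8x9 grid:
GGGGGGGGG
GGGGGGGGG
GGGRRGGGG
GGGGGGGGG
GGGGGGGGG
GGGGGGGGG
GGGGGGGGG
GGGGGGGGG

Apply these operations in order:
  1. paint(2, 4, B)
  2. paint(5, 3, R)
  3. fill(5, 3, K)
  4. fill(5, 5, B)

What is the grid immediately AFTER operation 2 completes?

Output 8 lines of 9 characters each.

Answer: GGGGGGGGG
GGGGGGGGG
GGGRBGGGG
GGGGGGGGG
GGGGGGGGG
GGGRGGGGG
GGGGGGGGG
GGGGGGGGG

Derivation:
After op 1 paint(2,4,B):
GGGGGGGGG
GGGGGGGGG
GGGRBGGGG
GGGGGGGGG
GGGGGGGGG
GGGGGGGGG
GGGGGGGGG
GGGGGGGGG
After op 2 paint(5,3,R):
GGGGGGGGG
GGGGGGGGG
GGGRBGGGG
GGGGGGGGG
GGGGGGGGG
GGGRGGGGG
GGGGGGGGG
GGGGGGGGG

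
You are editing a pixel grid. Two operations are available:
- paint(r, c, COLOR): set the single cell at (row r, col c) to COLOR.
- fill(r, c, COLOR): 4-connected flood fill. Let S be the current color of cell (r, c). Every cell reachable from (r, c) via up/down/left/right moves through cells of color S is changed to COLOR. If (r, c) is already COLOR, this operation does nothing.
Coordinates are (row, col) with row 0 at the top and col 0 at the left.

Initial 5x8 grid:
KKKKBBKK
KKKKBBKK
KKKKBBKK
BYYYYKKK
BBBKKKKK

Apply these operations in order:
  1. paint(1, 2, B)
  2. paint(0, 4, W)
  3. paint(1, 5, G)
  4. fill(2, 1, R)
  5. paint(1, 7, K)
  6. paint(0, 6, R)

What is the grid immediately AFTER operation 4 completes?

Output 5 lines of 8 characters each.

After op 1 paint(1,2,B):
KKKKBBKK
KKBKBBKK
KKKKBBKK
BYYYYKKK
BBBKKKKK
After op 2 paint(0,4,W):
KKKKWBKK
KKBKBBKK
KKKKBBKK
BYYYYKKK
BBBKKKKK
After op 3 paint(1,5,G):
KKKKWBKK
KKBKBGKK
KKKKBBKK
BYYYYKKK
BBBKKKKK
After op 4 fill(2,1,R) [11 cells changed]:
RRRRWBKK
RRBRBGKK
RRRRBBKK
BYYYYKKK
BBBKKKKK

Answer: RRRRWBKK
RRBRBGKK
RRRRBBKK
BYYYYKKK
BBBKKKKK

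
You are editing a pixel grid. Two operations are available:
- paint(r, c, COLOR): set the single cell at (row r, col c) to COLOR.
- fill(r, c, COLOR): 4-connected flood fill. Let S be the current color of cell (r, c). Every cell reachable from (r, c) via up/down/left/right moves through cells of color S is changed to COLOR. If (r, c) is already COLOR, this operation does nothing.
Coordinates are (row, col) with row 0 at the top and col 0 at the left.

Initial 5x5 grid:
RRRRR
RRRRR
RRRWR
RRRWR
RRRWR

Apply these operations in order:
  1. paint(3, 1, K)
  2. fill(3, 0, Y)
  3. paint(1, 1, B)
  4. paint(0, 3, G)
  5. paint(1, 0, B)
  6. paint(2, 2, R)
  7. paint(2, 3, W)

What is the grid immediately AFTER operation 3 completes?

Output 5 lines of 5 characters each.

After op 1 paint(3,1,K):
RRRRR
RRRRR
RRRWR
RKRWR
RRRWR
After op 2 fill(3,0,Y) [21 cells changed]:
YYYYY
YYYYY
YYYWY
YKYWY
YYYWY
After op 3 paint(1,1,B):
YYYYY
YBYYY
YYYWY
YKYWY
YYYWY

Answer: YYYYY
YBYYY
YYYWY
YKYWY
YYYWY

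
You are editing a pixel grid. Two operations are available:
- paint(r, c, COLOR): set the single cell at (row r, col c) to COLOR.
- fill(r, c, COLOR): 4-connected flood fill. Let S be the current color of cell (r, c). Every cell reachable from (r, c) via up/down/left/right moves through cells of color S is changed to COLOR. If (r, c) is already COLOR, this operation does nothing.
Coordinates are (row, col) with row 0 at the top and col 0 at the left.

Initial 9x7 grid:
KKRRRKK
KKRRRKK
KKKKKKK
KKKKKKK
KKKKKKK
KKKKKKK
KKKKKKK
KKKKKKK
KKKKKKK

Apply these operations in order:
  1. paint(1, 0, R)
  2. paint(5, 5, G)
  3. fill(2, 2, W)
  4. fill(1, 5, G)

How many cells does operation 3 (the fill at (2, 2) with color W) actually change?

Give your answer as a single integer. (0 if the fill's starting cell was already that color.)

Answer: 55

Derivation:
After op 1 paint(1,0,R):
KKRRRKK
RKRRRKK
KKKKKKK
KKKKKKK
KKKKKKK
KKKKKKK
KKKKKKK
KKKKKKK
KKKKKKK
After op 2 paint(5,5,G):
KKRRRKK
RKRRRKK
KKKKKKK
KKKKKKK
KKKKKKK
KKKKKGK
KKKKKKK
KKKKKKK
KKKKKKK
After op 3 fill(2,2,W) [55 cells changed]:
WWRRRWW
RWRRRWW
WWWWWWW
WWWWWWW
WWWWWWW
WWWWWGW
WWWWWWW
WWWWWWW
WWWWWWW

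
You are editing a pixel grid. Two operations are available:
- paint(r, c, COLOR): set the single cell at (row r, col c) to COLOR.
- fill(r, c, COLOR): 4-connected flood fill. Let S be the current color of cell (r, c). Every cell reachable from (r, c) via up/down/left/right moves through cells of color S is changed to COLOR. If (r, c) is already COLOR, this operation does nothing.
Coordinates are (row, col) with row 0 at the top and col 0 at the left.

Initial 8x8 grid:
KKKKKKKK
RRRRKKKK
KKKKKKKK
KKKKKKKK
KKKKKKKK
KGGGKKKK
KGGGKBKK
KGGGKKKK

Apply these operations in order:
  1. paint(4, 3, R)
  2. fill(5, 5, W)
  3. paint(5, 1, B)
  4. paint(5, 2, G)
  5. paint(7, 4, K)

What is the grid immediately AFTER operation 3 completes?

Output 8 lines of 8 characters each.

Answer: WWWWWWWW
RRRRWWWW
WWWWWWWW
WWWWWWWW
WWWRWWWW
WBGGWWWW
WGGGWBWW
WGGGWWWW

Derivation:
After op 1 paint(4,3,R):
KKKKKKKK
RRRRKKKK
KKKKKKKK
KKKKKKKK
KKKRKKKK
KGGGKKKK
KGGGKBKK
KGGGKKKK
After op 2 fill(5,5,W) [49 cells changed]:
WWWWWWWW
RRRRWWWW
WWWWWWWW
WWWWWWWW
WWWRWWWW
WGGGWWWW
WGGGWBWW
WGGGWWWW
After op 3 paint(5,1,B):
WWWWWWWW
RRRRWWWW
WWWWWWWW
WWWWWWWW
WWWRWWWW
WBGGWWWW
WGGGWBWW
WGGGWWWW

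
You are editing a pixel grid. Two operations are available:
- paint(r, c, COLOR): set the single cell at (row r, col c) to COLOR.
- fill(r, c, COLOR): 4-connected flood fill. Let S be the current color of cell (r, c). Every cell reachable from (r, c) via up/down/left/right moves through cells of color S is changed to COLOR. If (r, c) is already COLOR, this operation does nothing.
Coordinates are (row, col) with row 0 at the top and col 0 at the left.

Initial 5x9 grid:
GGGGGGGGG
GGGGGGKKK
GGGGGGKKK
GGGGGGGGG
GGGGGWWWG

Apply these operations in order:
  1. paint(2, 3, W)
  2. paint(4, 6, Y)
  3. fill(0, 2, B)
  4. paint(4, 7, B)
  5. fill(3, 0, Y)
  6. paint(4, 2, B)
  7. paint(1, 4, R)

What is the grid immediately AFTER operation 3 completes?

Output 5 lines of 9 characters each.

Answer: BBBBBBBBB
BBBBBBKKK
BBBWBBKKK
BBBBBBBBB
BBBBBWYWB

Derivation:
After op 1 paint(2,3,W):
GGGGGGGGG
GGGGGGKKK
GGGWGGKKK
GGGGGGGGG
GGGGGWWWG
After op 2 paint(4,6,Y):
GGGGGGGGG
GGGGGGKKK
GGGWGGKKK
GGGGGGGGG
GGGGGWYWG
After op 3 fill(0,2,B) [35 cells changed]:
BBBBBBBBB
BBBBBBKKK
BBBWBBKKK
BBBBBBBBB
BBBBBWYWB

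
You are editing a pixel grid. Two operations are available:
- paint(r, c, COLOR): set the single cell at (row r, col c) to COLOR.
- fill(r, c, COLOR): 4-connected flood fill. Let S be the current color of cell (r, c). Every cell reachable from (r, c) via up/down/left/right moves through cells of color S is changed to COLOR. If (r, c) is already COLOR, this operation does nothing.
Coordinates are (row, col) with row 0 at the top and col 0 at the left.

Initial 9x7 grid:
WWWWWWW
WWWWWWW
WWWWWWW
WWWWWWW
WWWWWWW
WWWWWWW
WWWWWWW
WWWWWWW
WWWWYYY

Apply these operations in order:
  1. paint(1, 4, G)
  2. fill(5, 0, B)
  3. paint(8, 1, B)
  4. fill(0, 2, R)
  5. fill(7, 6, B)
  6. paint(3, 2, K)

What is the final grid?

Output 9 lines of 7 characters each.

Answer: BBBBBBB
BBBBGBB
BBBBBBB
BBKBBBB
BBBBBBB
BBBBBBB
BBBBBBB
BBBBBBB
BBBBYYY

Derivation:
After op 1 paint(1,4,G):
WWWWWWW
WWWWGWW
WWWWWWW
WWWWWWW
WWWWWWW
WWWWWWW
WWWWWWW
WWWWWWW
WWWWYYY
After op 2 fill(5,0,B) [59 cells changed]:
BBBBBBB
BBBBGBB
BBBBBBB
BBBBBBB
BBBBBBB
BBBBBBB
BBBBBBB
BBBBBBB
BBBBYYY
After op 3 paint(8,1,B):
BBBBBBB
BBBBGBB
BBBBBBB
BBBBBBB
BBBBBBB
BBBBBBB
BBBBBBB
BBBBBBB
BBBBYYY
After op 4 fill(0,2,R) [59 cells changed]:
RRRRRRR
RRRRGRR
RRRRRRR
RRRRRRR
RRRRRRR
RRRRRRR
RRRRRRR
RRRRRRR
RRRRYYY
After op 5 fill(7,6,B) [59 cells changed]:
BBBBBBB
BBBBGBB
BBBBBBB
BBBBBBB
BBBBBBB
BBBBBBB
BBBBBBB
BBBBBBB
BBBBYYY
After op 6 paint(3,2,K):
BBBBBBB
BBBBGBB
BBBBBBB
BBKBBBB
BBBBBBB
BBBBBBB
BBBBBBB
BBBBBBB
BBBBYYY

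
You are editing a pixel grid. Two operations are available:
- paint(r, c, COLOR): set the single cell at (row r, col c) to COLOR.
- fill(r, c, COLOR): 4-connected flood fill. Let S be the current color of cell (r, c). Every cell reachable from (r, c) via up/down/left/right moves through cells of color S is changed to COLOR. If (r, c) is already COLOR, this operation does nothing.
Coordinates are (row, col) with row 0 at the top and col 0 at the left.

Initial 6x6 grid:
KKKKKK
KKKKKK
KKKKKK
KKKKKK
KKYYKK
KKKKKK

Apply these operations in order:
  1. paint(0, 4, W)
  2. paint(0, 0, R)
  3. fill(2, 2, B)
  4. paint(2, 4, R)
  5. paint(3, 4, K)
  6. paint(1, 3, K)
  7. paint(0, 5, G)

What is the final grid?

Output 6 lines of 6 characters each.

After op 1 paint(0,4,W):
KKKKWK
KKKKKK
KKKKKK
KKKKKK
KKYYKK
KKKKKK
After op 2 paint(0,0,R):
RKKKWK
KKKKKK
KKKKKK
KKKKKK
KKYYKK
KKKKKK
After op 3 fill(2,2,B) [32 cells changed]:
RBBBWB
BBBBBB
BBBBBB
BBBBBB
BBYYBB
BBBBBB
After op 4 paint(2,4,R):
RBBBWB
BBBBBB
BBBBRB
BBBBBB
BBYYBB
BBBBBB
After op 5 paint(3,4,K):
RBBBWB
BBBBBB
BBBBRB
BBBBKB
BBYYBB
BBBBBB
After op 6 paint(1,3,K):
RBBBWB
BBBKBB
BBBBRB
BBBBKB
BBYYBB
BBBBBB
After op 7 paint(0,5,G):
RBBBWG
BBBKBB
BBBBRB
BBBBKB
BBYYBB
BBBBBB

Answer: RBBBWG
BBBKBB
BBBBRB
BBBBKB
BBYYBB
BBBBBB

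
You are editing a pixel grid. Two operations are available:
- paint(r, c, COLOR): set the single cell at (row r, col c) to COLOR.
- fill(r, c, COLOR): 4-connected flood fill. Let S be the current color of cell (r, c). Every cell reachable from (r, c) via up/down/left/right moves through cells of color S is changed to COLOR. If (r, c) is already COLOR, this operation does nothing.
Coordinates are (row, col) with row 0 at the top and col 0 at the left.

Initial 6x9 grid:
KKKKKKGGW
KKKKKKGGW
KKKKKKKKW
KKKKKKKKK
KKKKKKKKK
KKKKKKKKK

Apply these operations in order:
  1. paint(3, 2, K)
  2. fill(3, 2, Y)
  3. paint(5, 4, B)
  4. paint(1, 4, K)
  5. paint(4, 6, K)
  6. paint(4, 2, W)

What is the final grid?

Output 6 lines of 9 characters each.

Answer: YYYYYYGGW
YYYYKYGGW
YYYYYYYYW
YYYYYYYYY
YYWYYYKYY
YYYYBYYYY

Derivation:
After op 1 paint(3,2,K):
KKKKKKGGW
KKKKKKGGW
KKKKKKKKW
KKKKKKKKK
KKKKKKKKK
KKKKKKKKK
After op 2 fill(3,2,Y) [47 cells changed]:
YYYYYYGGW
YYYYYYGGW
YYYYYYYYW
YYYYYYYYY
YYYYYYYYY
YYYYYYYYY
After op 3 paint(5,4,B):
YYYYYYGGW
YYYYYYGGW
YYYYYYYYW
YYYYYYYYY
YYYYYYYYY
YYYYBYYYY
After op 4 paint(1,4,K):
YYYYYYGGW
YYYYKYGGW
YYYYYYYYW
YYYYYYYYY
YYYYYYYYY
YYYYBYYYY
After op 5 paint(4,6,K):
YYYYYYGGW
YYYYKYGGW
YYYYYYYYW
YYYYYYYYY
YYYYYYKYY
YYYYBYYYY
After op 6 paint(4,2,W):
YYYYYYGGW
YYYYKYGGW
YYYYYYYYW
YYYYYYYYY
YYWYYYKYY
YYYYBYYYY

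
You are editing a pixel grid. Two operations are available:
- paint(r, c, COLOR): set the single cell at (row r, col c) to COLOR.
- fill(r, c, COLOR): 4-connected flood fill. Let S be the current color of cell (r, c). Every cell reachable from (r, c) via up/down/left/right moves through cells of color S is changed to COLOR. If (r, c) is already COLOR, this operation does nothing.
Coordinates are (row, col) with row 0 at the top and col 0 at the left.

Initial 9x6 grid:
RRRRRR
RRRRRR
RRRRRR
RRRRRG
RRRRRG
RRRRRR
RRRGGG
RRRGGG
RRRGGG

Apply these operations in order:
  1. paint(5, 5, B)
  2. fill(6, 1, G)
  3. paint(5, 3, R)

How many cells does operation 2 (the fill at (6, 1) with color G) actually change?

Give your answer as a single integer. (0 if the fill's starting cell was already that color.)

After op 1 paint(5,5,B):
RRRRRR
RRRRRR
RRRRRR
RRRRRG
RRRRRG
RRRRRB
RRRGGG
RRRGGG
RRRGGG
After op 2 fill(6,1,G) [42 cells changed]:
GGGGGG
GGGGGG
GGGGGG
GGGGGG
GGGGGG
GGGGGB
GGGGGG
GGGGGG
GGGGGG

Answer: 42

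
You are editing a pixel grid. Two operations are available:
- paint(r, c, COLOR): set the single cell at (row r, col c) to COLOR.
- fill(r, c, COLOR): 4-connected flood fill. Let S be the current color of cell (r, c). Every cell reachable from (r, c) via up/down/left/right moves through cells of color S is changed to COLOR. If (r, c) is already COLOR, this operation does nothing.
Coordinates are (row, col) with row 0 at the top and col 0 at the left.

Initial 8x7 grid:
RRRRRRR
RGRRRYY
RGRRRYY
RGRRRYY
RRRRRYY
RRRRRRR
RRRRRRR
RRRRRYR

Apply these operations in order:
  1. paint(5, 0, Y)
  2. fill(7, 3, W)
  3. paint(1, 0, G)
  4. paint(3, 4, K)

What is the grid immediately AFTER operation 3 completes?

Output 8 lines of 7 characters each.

Answer: WWWWWWW
GGWWWYY
WGWWWYY
WGWWWYY
WWWWWYY
YWWWWWW
WWWWWWW
WWWWWYW

Derivation:
After op 1 paint(5,0,Y):
RRRRRRR
RGRRRYY
RGRRRYY
RGRRRYY
RRRRRYY
YRRRRRR
RRRRRRR
RRRRRYR
After op 2 fill(7,3,W) [43 cells changed]:
WWWWWWW
WGWWWYY
WGWWWYY
WGWWWYY
WWWWWYY
YWWWWWW
WWWWWWW
WWWWWYW
After op 3 paint(1,0,G):
WWWWWWW
GGWWWYY
WGWWWYY
WGWWWYY
WWWWWYY
YWWWWWW
WWWWWWW
WWWWWYW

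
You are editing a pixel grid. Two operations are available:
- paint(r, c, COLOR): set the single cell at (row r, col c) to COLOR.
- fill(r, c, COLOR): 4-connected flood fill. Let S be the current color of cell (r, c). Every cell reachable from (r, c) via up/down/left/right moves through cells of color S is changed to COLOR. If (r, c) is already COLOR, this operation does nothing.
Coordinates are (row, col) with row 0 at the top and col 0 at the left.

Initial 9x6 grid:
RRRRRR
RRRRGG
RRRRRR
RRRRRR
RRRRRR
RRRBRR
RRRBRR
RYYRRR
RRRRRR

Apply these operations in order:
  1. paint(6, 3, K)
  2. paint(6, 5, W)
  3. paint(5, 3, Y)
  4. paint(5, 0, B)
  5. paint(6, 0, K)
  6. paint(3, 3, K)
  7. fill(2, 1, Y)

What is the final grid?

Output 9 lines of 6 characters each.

Answer: YYYYYY
YYYYGG
YYYYYY
YYYKYY
YYYYYY
BYYYYY
KYYKYW
YYYYYY
YYYYYY

Derivation:
After op 1 paint(6,3,K):
RRRRRR
RRRRGG
RRRRRR
RRRRRR
RRRRRR
RRRBRR
RRRKRR
RYYRRR
RRRRRR
After op 2 paint(6,5,W):
RRRRRR
RRRRGG
RRRRRR
RRRRRR
RRRRRR
RRRBRR
RRRKRW
RYYRRR
RRRRRR
After op 3 paint(5,3,Y):
RRRRRR
RRRRGG
RRRRRR
RRRRRR
RRRRRR
RRRYRR
RRRKRW
RYYRRR
RRRRRR
After op 4 paint(5,0,B):
RRRRRR
RRRRGG
RRRRRR
RRRRRR
RRRRRR
BRRYRR
RRRKRW
RYYRRR
RRRRRR
After op 5 paint(6,0,K):
RRRRRR
RRRRGG
RRRRRR
RRRRRR
RRRRRR
BRRYRR
KRRKRW
RYYRRR
RRRRRR
After op 6 paint(3,3,K):
RRRRRR
RRRRGG
RRRRRR
RRRKRR
RRRRRR
BRRYRR
KRRKRW
RYYRRR
RRRRRR
After op 7 fill(2,1,Y) [44 cells changed]:
YYYYYY
YYYYGG
YYYYYY
YYYKYY
YYYYYY
BYYYYY
KYYKYW
YYYYYY
YYYYYY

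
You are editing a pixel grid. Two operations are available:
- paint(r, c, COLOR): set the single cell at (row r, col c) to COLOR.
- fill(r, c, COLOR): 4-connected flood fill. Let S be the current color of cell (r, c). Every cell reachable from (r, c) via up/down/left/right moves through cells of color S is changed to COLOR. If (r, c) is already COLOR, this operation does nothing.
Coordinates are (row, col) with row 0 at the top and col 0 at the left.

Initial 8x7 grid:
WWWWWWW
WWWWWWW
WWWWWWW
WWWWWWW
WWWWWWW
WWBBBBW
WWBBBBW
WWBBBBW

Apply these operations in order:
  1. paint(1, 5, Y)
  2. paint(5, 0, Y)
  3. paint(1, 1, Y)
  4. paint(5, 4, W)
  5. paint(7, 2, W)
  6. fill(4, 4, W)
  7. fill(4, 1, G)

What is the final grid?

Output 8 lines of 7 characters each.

Answer: GGGGGGG
GYGGGYG
GGGGGGG
GGGGGGG
GGGGGGG
YGBBGBG
GGBBBBG
GGGBBBG

Derivation:
After op 1 paint(1,5,Y):
WWWWWWW
WWWWWYW
WWWWWWW
WWWWWWW
WWWWWWW
WWBBBBW
WWBBBBW
WWBBBBW
After op 2 paint(5,0,Y):
WWWWWWW
WWWWWYW
WWWWWWW
WWWWWWW
WWWWWWW
YWBBBBW
WWBBBBW
WWBBBBW
After op 3 paint(1,1,Y):
WWWWWWW
WYWWWYW
WWWWWWW
WWWWWWW
WWWWWWW
YWBBBBW
WWBBBBW
WWBBBBW
After op 4 paint(5,4,W):
WWWWWWW
WYWWWYW
WWWWWWW
WWWWWWW
WWWWWWW
YWBBWBW
WWBBBBW
WWBBBBW
After op 5 paint(7,2,W):
WWWWWWW
WYWWWYW
WWWWWWW
WWWWWWW
WWWWWWW
YWBBWBW
WWBBBBW
WWWBBBW
After op 6 fill(4,4,W) [0 cells changed]:
WWWWWWW
WYWWWYW
WWWWWWW
WWWWWWW
WWWWWWW
YWBBWBW
WWBBBBW
WWWBBBW
After op 7 fill(4,1,G) [43 cells changed]:
GGGGGGG
GYGGGYG
GGGGGGG
GGGGGGG
GGGGGGG
YGBBGBG
GGBBBBG
GGGBBBG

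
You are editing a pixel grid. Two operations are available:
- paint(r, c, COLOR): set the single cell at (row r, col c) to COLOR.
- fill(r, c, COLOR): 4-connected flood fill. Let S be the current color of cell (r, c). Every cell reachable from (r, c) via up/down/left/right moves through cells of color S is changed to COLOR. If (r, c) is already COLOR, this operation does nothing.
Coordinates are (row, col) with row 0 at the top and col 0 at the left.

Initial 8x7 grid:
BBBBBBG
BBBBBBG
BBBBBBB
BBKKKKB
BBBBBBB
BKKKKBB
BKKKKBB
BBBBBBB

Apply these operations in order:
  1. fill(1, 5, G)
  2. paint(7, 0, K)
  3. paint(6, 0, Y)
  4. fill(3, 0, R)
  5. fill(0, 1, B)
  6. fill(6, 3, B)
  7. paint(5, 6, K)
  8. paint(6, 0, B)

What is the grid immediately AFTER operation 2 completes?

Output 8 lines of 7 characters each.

Answer: GGGGGGG
GGGGGGG
GGGGGGG
GGKKKKG
GGGGGGG
GKKKKGG
GKKKKGG
KGGGGGG

Derivation:
After op 1 fill(1,5,G) [42 cells changed]:
GGGGGGG
GGGGGGG
GGGGGGG
GGKKKKG
GGGGGGG
GKKKKGG
GKKKKGG
GGGGGGG
After op 2 paint(7,0,K):
GGGGGGG
GGGGGGG
GGGGGGG
GGKKKKG
GGGGGGG
GKKKKGG
GKKKKGG
KGGGGGG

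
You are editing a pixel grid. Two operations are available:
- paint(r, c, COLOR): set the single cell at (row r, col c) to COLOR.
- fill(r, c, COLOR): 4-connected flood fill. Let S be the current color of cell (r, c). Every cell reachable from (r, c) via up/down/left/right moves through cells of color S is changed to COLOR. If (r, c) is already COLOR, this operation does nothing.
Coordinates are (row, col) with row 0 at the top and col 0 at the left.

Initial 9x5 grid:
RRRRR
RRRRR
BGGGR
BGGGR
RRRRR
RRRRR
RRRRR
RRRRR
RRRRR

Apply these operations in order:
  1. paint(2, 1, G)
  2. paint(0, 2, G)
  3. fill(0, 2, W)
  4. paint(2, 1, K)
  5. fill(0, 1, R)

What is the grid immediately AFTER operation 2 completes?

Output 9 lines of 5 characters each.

Answer: RRGRR
RRRRR
BGGGR
BGGGR
RRRRR
RRRRR
RRRRR
RRRRR
RRRRR

Derivation:
After op 1 paint(2,1,G):
RRRRR
RRRRR
BGGGR
BGGGR
RRRRR
RRRRR
RRRRR
RRRRR
RRRRR
After op 2 paint(0,2,G):
RRGRR
RRRRR
BGGGR
BGGGR
RRRRR
RRRRR
RRRRR
RRRRR
RRRRR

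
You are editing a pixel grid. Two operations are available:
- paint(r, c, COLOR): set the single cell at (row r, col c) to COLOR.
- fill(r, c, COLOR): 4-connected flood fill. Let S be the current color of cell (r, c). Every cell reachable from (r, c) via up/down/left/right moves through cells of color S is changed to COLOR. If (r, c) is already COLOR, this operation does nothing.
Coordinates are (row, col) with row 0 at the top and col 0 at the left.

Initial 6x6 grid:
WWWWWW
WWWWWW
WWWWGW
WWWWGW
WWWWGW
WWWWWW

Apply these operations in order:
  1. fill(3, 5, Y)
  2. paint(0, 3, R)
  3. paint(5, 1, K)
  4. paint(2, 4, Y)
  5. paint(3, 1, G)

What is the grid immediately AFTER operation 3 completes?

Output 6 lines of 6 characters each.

Answer: YYYRYY
YYYYYY
YYYYGY
YYYYGY
YYYYGY
YKYYYY

Derivation:
After op 1 fill(3,5,Y) [33 cells changed]:
YYYYYY
YYYYYY
YYYYGY
YYYYGY
YYYYGY
YYYYYY
After op 2 paint(0,3,R):
YYYRYY
YYYYYY
YYYYGY
YYYYGY
YYYYGY
YYYYYY
After op 3 paint(5,1,K):
YYYRYY
YYYYYY
YYYYGY
YYYYGY
YYYYGY
YKYYYY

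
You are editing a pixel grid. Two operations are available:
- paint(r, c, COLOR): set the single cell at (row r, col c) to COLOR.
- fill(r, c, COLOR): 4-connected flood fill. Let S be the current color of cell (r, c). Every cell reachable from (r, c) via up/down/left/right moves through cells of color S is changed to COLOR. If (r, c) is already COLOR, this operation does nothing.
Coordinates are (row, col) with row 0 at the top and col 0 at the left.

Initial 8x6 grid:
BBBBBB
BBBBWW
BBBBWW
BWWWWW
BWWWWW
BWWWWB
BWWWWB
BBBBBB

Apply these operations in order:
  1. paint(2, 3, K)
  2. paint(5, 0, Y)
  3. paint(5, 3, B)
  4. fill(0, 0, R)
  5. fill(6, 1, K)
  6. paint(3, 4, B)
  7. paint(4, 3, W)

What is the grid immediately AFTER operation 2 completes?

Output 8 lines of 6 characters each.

After op 1 paint(2,3,K):
BBBBBB
BBBBWW
BBBKWW
BWWWWW
BWWWWW
BWWWWB
BWWWWB
BBBBBB
After op 2 paint(5,0,Y):
BBBBBB
BBBBWW
BBBKWW
BWWWWW
BWWWWW
YWWWWB
BWWWWB
BBBBBB

Answer: BBBBBB
BBBBWW
BBBKWW
BWWWWW
BWWWWW
YWWWWB
BWWWWB
BBBBBB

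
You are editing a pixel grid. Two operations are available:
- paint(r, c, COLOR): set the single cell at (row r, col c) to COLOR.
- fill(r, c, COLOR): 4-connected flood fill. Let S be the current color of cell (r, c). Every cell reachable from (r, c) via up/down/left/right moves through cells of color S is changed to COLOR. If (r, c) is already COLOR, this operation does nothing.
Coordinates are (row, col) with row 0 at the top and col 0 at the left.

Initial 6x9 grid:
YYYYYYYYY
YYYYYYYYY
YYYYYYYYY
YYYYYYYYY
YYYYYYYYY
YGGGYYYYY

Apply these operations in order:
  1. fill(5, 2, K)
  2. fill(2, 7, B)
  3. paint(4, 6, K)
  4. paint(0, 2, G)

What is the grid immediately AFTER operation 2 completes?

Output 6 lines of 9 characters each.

Answer: BBBBBBBBB
BBBBBBBBB
BBBBBBBBB
BBBBBBBBB
BBBBBBBBB
BKKKBBBBB

Derivation:
After op 1 fill(5,2,K) [3 cells changed]:
YYYYYYYYY
YYYYYYYYY
YYYYYYYYY
YYYYYYYYY
YYYYYYYYY
YKKKYYYYY
After op 2 fill(2,7,B) [51 cells changed]:
BBBBBBBBB
BBBBBBBBB
BBBBBBBBB
BBBBBBBBB
BBBBBBBBB
BKKKBBBBB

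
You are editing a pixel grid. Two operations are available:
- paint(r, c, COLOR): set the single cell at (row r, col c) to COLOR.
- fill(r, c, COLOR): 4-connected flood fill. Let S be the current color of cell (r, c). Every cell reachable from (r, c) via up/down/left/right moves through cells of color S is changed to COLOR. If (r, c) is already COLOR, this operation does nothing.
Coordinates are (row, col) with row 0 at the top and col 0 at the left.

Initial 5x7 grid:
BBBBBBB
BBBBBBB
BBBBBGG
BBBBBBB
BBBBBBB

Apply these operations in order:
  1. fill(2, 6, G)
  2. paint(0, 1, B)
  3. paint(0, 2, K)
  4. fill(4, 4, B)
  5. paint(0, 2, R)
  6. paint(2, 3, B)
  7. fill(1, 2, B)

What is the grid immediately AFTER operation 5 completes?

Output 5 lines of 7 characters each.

After op 1 fill(2,6,G) [0 cells changed]:
BBBBBBB
BBBBBBB
BBBBBGG
BBBBBBB
BBBBBBB
After op 2 paint(0,1,B):
BBBBBBB
BBBBBBB
BBBBBGG
BBBBBBB
BBBBBBB
After op 3 paint(0,2,K):
BBKBBBB
BBBBBBB
BBBBBGG
BBBBBBB
BBBBBBB
After op 4 fill(4,4,B) [0 cells changed]:
BBKBBBB
BBBBBBB
BBBBBGG
BBBBBBB
BBBBBBB
After op 5 paint(0,2,R):
BBRBBBB
BBBBBBB
BBBBBGG
BBBBBBB
BBBBBBB

Answer: BBRBBBB
BBBBBBB
BBBBBGG
BBBBBBB
BBBBBBB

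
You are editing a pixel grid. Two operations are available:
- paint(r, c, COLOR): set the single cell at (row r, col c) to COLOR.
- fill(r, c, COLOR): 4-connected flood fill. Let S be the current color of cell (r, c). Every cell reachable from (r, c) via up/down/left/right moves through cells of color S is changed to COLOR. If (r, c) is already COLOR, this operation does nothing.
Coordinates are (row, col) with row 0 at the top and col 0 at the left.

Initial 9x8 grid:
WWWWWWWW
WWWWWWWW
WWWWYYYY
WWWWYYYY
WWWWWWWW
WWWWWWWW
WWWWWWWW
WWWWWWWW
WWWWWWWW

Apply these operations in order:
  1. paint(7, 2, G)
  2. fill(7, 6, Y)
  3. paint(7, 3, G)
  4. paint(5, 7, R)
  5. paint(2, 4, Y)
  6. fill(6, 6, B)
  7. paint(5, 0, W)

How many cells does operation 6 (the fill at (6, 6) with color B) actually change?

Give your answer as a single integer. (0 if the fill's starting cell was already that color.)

After op 1 paint(7,2,G):
WWWWWWWW
WWWWWWWW
WWWWYYYY
WWWWYYYY
WWWWWWWW
WWWWWWWW
WWWWWWWW
WWGWWWWW
WWWWWWWW
After op 2 fill(7,6,Y) [63 cells changed]:
YYYYYYYY
YYYYYYYY
YYYYYYYY
YYYYYYYY
YYYYYYYY
YYYYYYYY
YYYYYYYY
YYGYYYYY
YYYYYYYY
After op 3 paint(7,3,G):
YYYYYYYY
YYYYYYYY
YYYYYYYY
YYYYYYYY
YYYYYYYY
YYYYYYYY
YYYYYYYY
YYGGYYYY
YYYYYYYY
After op 4 paint(5,7,R):
YYYYYYYY
YYYYYYYY
YYYYYYYY
YYYYYYYY
YYYYYYYY
YYYYYYYR
YYYYYYYY
YYGGYYYY
YYYYYYYY
After op 5 paint(2,4,Y):
YYYYYYYY
YYYYYYYY
YYYYYYYY
YYYYYYYY
YYYYYYYY
YYYYYYYR
YYYYYYYY
YYGGYYYY
YYYYYYYY
After op 6 fill(6,6,B) [69 cells changed]:
BBBBBBBB
BBBBBBBB
BBBBBBBB
BBBBBBBB
BBBBBBBB
BBBBBBBR
BBBBBBBB
BBGGBBBB
BBBBBBBB

Answer: 69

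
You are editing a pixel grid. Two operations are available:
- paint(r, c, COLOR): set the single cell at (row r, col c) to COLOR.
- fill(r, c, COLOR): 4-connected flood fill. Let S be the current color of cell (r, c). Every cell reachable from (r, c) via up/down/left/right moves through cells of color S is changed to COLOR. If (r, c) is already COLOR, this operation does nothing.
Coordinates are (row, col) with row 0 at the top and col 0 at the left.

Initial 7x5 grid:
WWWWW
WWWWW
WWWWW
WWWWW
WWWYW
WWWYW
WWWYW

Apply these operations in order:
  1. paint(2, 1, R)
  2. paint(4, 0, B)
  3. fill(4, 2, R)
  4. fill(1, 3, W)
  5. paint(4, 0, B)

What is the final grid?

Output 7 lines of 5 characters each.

Answer: WWWWW
WWWWW
WWWWW
WWWWW
BWWYW
WWWYW
WWWYW

Derivation:
After op 1 paint(2,1,R):
WWWWW
WWWWW
WRWWW
WWWWW
WWWYW
WWWYW
WWWYW
After op 2 paint(4,0,B):
WWWWW
WWWWW
WRWWW
WWWWW
BWWYW
WWWYW
WWWYW
After op 3 fill(4,2,R) [30 cells changed]:
RRRRR
RRRRR
RRRRR
RRRRR
BRRYR
RRRYR
RRRYR
After op 4 fill(1,3,W) [31 cells changed]:
WWWWW
WWWWW
WWWWW
WWWWW
BWWYW
WWWYW
WWWYW
After op 5 paint(4,0,B):
WWWWW
WWWWW
WWWWW
WWWWW
BWWYW
WWWYW
WWWYW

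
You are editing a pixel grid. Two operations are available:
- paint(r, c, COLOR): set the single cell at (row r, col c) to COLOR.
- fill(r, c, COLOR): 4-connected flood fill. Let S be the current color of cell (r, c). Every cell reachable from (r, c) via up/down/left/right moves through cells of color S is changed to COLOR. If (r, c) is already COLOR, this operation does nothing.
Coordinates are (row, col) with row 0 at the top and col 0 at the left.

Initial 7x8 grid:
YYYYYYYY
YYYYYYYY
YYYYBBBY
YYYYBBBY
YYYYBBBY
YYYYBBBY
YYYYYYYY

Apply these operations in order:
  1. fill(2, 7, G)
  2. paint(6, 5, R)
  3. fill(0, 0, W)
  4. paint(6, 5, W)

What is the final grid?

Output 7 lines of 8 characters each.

Answer: WWWWWWWW
WWWWWWWW
WWWWBBBW
WWWWBBBW
WWWWBBBW
WWWWBBBW
WWWWWWWW

Derivation:
After op 1 fill(2,7,G) [44 cells changed]:
GGGGGGGG
GGGGGGGG
GGGGBBBG
GGGGBBBG
GGGGBBBG
GGGGBBBG
GGGGGGGG
After op 2 paint(6,5,R):
GGGGGGGG
GGGGGGGG
GGGGBBBG
GGGGBBBG
GGGGBBBG
GGGGBBBG
GGGGGRGG
After op 3 fill(0,0,W) [43 cells changed]:
WWWWWWWW
WWWWWWWW
WWWWBBBW
WWWWBBBW
WWWWBBBW
WWWWBBBW
WWWWWRWW
After op 4 paint(6,5,W):
WWWWWWWW
WWWWWWWW
WWWWBBBW
WWWWBBBW
WWWWBBBW
WWWWBBBW
WWWWWWWW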